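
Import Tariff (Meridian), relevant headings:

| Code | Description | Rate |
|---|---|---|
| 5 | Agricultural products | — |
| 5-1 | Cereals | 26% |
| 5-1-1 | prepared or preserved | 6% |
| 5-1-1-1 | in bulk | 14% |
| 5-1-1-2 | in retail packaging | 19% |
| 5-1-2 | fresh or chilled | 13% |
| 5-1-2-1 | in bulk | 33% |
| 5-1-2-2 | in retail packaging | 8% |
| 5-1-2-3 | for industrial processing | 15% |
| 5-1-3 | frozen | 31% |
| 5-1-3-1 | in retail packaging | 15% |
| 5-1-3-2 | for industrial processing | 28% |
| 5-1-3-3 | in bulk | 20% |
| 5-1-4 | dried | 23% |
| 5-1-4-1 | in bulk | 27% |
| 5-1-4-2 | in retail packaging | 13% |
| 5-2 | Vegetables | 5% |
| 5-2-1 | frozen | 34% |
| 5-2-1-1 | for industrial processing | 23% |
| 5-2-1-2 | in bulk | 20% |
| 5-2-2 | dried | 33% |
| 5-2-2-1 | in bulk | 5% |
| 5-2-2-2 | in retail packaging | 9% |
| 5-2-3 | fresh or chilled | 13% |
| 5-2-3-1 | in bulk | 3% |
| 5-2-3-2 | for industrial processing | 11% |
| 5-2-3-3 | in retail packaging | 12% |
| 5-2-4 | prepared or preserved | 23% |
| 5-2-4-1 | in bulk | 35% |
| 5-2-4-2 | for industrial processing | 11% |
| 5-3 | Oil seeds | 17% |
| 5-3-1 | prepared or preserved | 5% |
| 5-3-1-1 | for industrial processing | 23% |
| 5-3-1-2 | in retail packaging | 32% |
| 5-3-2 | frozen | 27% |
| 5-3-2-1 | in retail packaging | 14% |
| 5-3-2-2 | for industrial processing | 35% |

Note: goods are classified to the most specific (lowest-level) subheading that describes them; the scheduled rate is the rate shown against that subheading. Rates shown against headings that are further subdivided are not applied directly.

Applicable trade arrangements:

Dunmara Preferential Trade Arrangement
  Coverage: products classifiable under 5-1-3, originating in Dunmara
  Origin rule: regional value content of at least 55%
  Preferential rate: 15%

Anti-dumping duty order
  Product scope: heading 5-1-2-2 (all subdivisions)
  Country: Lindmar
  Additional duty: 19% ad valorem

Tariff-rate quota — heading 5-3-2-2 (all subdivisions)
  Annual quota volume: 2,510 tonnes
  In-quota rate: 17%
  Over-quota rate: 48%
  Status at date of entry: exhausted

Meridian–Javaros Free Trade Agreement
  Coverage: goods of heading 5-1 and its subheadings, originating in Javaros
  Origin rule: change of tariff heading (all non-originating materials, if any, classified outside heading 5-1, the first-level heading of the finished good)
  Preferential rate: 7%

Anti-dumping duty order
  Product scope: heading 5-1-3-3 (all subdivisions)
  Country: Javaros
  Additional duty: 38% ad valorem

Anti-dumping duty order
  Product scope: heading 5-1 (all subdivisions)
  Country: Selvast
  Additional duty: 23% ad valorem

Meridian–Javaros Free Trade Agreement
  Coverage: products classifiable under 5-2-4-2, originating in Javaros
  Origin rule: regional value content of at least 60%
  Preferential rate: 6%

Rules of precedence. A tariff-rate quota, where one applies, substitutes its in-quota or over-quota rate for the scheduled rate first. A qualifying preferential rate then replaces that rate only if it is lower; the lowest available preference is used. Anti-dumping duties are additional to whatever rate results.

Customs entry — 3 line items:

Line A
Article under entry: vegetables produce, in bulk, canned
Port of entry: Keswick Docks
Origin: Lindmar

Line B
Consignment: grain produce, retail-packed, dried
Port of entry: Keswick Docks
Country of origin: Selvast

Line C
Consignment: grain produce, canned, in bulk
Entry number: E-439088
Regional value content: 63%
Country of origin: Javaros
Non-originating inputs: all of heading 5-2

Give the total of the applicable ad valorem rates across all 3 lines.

Line A: vegetables → 5-2; canned → 5-2-4; in bulk → 5-2-4-1. Scheduled 35%. No special measure applies. → 35%.
Line B: grain → 5-1; dried → 5-1-4; retail-packed → 5-1-4-2. Scheduled 13%. anti-dumping (Selvast, 5-1): +23%; total 13% + 23% = 36%. → 36%.
Line C: grain → 5-1; canned → 5-1-1; in bulk → 5-1-1-1. Scheduled 14%. Javaros agreement on 5-1: CTH met → 7% available; Javaros agreement on 5-2-4-2: 5-1-1-1 not covered; preferential 7%. → 7%.
Sum: 35% + 36% + 7% = 78%.

78%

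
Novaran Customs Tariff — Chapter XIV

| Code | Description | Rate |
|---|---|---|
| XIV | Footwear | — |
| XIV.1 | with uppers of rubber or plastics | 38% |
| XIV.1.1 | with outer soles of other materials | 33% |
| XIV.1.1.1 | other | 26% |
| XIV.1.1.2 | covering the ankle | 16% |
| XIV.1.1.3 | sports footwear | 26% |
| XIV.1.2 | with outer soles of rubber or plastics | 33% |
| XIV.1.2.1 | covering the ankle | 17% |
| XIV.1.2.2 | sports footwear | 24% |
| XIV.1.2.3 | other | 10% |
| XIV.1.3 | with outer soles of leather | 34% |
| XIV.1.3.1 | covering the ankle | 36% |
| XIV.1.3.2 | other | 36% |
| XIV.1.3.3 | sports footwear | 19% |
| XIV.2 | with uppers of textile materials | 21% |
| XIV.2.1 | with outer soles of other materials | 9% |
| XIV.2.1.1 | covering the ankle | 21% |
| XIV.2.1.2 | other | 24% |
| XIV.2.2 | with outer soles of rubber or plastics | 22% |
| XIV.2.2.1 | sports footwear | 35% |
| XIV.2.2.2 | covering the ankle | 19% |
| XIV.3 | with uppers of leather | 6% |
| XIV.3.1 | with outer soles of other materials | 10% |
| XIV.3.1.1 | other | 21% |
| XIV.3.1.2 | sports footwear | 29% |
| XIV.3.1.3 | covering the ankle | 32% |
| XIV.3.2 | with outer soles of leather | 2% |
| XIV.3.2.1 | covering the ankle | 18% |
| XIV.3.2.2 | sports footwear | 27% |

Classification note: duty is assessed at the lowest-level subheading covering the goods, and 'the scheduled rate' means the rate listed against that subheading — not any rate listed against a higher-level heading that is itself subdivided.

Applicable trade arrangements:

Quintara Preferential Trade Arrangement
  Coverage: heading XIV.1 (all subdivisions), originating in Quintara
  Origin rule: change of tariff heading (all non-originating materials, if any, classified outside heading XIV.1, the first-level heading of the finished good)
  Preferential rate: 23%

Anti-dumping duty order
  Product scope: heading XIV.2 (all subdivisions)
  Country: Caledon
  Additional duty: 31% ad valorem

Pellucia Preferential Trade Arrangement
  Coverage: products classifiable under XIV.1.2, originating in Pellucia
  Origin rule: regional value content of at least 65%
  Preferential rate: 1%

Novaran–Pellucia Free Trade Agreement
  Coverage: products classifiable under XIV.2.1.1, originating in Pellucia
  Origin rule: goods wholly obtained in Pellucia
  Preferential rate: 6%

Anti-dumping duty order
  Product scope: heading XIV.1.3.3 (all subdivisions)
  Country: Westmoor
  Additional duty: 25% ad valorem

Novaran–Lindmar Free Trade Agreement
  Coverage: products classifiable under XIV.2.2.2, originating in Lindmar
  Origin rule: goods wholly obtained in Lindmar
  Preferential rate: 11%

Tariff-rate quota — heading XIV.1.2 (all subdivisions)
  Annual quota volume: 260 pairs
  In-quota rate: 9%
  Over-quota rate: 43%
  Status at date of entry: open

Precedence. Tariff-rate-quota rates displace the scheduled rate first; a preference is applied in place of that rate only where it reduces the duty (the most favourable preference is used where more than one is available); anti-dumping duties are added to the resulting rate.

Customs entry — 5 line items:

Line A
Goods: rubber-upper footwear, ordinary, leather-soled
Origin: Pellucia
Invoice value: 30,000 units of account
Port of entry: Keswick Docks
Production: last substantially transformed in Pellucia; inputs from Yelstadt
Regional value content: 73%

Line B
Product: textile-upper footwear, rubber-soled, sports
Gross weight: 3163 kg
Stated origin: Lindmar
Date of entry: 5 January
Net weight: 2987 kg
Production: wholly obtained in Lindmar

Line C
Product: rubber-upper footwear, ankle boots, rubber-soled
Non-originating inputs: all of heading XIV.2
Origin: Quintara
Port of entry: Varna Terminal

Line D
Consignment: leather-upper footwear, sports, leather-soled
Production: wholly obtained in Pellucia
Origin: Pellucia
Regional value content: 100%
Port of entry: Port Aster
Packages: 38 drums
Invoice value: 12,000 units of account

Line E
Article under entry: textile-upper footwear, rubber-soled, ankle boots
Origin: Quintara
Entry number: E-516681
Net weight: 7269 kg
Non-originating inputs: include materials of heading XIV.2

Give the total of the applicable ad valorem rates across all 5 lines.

Line A: rubber-upper → XIV.1; leather-soled → XIV.1.3; ordinary → XIV.1.3.2. Scheduled 36%. Pellucia agreement on XIV.1.2: XIV.1.3.2 not covered; Pellucia agreement on XIV.2.1.1: XIV.1.3.2 not covered. → 36%.
Line B: textile-upper → XIV.2; rubber-soled → XIV.2.2; sports → XIV.2.2.1. Scheduled 35%. Lindmar agreement on XIV.2.2.2: XIV.2.2.1 not covered. → 35%.
Line C: rubber-upper → XIV.1; rubber-soled → XIV.1.2; ankle boots → XIV.1.2.1. Scheduled 17%. quota on XIV.1.2 open → in-quota 9%; Quintara agreement on XIV.1: CTH met → 23% available; preference 23% not lower than 9% → no reduction. → 9%.
Line D: leather-upper → XIV.3; leather-soled → XIV.3.2; sports → XIV.3.2.2. Scheduled 27%. Pellucia agreement on XIV.1.2: XIV.3.2.2 not covered; Pellucia agreement on XIV.2.1.1: XIV.3.2.2 not covered. → 27%.
Line E: textile-upper → XIV.2; rubber-soled → XIV.2.2; ankle boots → XIV.2.2.2. Scheduled 19%. Quintara agreement on XIV.1: XIV.2.2.2 not covered. → 19%.
Sum: 36% + 35% + 9% + 27% + 19% = 126%.

126%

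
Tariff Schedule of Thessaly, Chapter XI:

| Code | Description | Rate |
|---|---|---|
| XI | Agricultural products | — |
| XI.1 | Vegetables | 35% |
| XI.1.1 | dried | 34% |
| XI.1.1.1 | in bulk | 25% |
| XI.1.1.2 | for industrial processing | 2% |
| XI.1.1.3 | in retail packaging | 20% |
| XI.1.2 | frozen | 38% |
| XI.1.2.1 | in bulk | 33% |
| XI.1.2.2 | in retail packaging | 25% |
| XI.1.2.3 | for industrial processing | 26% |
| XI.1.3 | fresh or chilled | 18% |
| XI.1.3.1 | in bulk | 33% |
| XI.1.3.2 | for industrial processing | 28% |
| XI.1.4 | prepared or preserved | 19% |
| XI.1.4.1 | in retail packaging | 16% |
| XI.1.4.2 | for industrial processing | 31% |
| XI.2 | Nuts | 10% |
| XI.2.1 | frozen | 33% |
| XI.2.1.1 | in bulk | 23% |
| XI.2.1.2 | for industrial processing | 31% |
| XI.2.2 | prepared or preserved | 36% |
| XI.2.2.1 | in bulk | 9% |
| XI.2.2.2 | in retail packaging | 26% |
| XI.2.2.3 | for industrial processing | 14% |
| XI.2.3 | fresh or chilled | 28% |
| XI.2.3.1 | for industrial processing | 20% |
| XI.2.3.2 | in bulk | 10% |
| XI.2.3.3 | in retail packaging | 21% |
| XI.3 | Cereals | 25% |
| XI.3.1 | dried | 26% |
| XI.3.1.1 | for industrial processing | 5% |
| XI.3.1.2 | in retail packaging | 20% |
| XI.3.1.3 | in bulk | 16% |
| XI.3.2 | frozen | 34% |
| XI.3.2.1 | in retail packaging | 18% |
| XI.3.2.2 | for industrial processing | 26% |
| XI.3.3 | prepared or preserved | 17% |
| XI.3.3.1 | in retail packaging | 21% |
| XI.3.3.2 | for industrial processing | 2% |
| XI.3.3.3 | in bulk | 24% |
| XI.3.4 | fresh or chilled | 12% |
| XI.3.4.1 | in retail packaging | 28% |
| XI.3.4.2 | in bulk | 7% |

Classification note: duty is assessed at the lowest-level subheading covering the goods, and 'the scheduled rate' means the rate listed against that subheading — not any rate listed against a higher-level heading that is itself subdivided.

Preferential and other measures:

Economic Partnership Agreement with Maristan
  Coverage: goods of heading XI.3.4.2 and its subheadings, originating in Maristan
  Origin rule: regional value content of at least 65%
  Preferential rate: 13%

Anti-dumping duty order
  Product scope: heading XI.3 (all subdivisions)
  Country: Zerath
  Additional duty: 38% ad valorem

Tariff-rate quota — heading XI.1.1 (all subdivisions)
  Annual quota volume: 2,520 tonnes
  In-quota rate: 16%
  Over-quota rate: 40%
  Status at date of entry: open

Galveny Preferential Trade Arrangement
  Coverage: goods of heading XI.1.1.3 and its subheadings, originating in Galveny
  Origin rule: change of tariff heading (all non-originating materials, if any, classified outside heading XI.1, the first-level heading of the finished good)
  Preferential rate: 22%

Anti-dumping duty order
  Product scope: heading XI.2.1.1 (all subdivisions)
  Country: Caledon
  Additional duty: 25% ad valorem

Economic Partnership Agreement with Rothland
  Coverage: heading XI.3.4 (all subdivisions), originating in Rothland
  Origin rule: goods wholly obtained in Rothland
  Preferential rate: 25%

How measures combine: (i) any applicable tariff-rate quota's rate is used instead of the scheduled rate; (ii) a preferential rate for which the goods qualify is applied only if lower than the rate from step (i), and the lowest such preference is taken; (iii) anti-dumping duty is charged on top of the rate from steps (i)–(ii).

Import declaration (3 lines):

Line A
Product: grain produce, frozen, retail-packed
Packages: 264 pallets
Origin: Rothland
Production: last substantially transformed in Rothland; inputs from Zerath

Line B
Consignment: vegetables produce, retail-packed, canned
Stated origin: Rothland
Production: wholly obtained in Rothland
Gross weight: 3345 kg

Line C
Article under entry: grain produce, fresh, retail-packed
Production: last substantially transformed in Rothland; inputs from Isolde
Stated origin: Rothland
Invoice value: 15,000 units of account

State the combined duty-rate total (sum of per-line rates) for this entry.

62%

Line A: grain → XI.3; frozen → XI.3.2; retail-packed → XI.3.2.1. Scheduled 18%. Rothland agreement on XI.3.4: XI.3.2.1 not covered. → 18%.
Line B: vegetables → XI.1; canned → XI.1.4; retail-packed → XI.1.4.1. Scheduled 16%. Rothland agreement on XI.3.4: XI.1.4.1 not covered. → 16%.
Line C: grain → XI.3; fresh → XI.3.4; retail-packed → XI.3.4.1. Scheduled 28%. Rothland agreement on XI.3.4: not wholly obtained. → 28%.
Sum: 18% + 16% + 28% = 62%.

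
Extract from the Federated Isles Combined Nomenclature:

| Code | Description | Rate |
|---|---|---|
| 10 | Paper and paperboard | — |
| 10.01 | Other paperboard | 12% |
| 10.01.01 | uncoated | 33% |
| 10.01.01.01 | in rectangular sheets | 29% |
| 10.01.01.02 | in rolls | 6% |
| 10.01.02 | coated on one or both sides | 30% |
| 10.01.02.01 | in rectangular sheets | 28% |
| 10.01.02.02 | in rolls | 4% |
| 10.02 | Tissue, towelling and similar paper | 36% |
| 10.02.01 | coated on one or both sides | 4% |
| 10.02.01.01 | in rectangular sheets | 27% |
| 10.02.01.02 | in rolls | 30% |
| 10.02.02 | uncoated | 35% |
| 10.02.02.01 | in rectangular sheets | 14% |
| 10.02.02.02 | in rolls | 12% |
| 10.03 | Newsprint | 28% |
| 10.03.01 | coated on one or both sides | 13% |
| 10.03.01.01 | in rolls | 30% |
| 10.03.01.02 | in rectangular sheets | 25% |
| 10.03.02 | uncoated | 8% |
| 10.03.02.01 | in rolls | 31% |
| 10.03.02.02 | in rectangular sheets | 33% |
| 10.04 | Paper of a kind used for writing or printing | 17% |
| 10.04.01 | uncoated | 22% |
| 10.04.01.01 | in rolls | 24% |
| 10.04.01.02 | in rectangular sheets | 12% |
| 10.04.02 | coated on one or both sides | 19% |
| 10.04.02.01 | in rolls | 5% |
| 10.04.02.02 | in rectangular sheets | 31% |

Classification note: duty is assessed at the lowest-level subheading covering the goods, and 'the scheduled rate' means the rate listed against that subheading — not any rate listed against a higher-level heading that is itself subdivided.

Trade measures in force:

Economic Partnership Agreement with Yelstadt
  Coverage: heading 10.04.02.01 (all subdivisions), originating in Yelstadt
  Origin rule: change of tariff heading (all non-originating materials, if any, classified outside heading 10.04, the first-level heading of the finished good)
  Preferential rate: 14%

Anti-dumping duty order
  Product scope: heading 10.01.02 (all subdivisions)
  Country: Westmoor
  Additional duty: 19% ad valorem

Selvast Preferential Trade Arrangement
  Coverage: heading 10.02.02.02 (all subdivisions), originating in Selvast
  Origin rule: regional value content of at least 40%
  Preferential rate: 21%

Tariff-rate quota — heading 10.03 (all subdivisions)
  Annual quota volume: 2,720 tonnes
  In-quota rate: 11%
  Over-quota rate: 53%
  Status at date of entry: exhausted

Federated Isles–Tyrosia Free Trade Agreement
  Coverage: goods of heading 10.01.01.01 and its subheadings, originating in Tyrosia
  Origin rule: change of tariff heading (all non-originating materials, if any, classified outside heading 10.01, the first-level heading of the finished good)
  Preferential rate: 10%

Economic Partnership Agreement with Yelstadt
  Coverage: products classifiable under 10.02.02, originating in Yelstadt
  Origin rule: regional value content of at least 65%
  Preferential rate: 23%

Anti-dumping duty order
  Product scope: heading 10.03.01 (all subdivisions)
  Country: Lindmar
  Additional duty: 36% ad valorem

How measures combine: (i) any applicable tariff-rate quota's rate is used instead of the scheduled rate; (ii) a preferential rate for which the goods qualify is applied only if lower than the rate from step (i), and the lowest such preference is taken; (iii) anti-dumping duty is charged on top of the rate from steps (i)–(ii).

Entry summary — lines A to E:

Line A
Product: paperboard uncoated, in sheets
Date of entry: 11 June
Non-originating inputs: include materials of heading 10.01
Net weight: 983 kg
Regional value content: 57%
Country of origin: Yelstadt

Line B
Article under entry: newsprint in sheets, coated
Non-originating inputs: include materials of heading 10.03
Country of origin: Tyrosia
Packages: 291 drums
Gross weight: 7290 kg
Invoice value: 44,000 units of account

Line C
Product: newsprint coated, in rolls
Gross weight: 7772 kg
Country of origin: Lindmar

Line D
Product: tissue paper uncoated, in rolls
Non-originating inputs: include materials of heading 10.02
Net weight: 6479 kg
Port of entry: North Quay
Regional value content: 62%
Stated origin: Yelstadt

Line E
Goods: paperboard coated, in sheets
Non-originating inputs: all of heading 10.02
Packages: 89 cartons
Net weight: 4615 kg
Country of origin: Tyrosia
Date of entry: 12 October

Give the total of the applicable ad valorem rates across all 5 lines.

Line A: paperboard → 10.01; uncoated → 10.01.01; in sheets → 10.01.01.01. Scheduled 29%. Yelstadt agreement on 10.04.02.01: 10.01.01.01 not covered; Yelstadt agreement on 10.02.02: 10.01.01.01 not covered. → 29%.
Line B: newsprint → 10.03; coated → 10.03.01; in sheets → 10.03.01.02. Scheduled 25%. quota on 10.03 exhausted → over-quota 53%; Tyrosia agreement on 10.01.01.01: 10.03.01.02 not covered. → 53%.
Line C: newsprint → 10.03; coated → 10.03.01; in rolls → 10.03.01.01. Scheduled 30%. quota on 10.03 exhausted → over-quota 53%; anti-dumping (Lindmar, 10.03.01): +36%; total 53% + 36% = 89%. → 89%.
Line D: tissue paper → 10.02; uncoated → 10.02.02; in rolls → 10.02.02.02. Scheduled 12%. Yelstadt agreement on 10.04.02.01: 10.02.02.02 not covered; Yelstadt agreement on 10.02.02: RVC < 65%. → 12%.
Line E: paperboard → 10.01; coated → 10.01.02; in sheets → 10.01.02.01. Scheduled 28%. Tyrosia agreement on 10.01.01.01: 10.01.02.01 not covered. → 28%.
Sum: 29% + 53% + 89% + 12% + 28% = 211%.

211%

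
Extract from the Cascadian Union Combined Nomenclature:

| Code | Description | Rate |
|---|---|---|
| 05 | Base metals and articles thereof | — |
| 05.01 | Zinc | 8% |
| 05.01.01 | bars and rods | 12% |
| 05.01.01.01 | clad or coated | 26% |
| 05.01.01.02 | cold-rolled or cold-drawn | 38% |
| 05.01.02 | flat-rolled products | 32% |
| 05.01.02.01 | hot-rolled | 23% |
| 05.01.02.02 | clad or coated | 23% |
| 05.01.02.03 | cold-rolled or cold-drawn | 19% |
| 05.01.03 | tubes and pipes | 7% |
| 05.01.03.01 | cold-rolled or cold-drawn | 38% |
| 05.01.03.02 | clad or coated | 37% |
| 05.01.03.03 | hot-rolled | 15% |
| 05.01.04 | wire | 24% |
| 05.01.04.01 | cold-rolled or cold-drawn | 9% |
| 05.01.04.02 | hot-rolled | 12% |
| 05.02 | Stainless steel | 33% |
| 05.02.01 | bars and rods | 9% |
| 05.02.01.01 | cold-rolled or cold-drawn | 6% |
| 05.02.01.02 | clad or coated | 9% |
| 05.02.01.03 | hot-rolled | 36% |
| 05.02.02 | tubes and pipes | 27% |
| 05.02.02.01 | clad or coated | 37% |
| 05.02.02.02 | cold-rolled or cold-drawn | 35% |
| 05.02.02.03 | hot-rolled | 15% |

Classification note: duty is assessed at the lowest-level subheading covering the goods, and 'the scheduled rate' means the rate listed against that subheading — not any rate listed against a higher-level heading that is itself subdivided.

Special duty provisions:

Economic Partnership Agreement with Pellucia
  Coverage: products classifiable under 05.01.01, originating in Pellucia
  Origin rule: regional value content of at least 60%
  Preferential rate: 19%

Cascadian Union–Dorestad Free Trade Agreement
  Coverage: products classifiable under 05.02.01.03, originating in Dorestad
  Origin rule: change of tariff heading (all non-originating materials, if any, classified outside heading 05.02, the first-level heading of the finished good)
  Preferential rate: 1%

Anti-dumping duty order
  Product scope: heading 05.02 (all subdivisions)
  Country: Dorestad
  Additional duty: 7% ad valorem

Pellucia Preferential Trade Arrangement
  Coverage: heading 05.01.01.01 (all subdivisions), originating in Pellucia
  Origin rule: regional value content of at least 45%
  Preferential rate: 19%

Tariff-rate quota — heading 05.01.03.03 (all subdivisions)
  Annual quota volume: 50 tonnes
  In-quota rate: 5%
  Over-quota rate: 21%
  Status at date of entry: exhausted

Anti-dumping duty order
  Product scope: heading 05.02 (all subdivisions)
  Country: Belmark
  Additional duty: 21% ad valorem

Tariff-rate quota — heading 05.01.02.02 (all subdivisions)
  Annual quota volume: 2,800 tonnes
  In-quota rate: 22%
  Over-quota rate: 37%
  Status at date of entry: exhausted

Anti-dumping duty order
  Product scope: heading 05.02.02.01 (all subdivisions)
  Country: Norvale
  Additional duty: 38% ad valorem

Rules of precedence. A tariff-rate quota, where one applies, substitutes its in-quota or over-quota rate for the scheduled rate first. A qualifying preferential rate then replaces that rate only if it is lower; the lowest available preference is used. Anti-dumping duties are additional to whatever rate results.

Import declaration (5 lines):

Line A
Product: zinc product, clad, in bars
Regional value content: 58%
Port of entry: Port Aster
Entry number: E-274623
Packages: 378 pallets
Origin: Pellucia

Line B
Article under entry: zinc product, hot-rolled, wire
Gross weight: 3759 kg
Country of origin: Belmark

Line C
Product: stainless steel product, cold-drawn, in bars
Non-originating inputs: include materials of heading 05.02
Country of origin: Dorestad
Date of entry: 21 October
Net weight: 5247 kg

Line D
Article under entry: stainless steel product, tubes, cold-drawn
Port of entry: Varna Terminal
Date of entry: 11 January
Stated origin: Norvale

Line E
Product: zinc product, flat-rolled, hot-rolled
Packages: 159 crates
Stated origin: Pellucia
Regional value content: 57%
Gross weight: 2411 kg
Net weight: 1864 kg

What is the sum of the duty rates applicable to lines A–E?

Line A: zinc → 05.01; in bars → 05.01.01; clad → 05.01.01.01. Scheduled 26%. Pellucia agreement on 05.01.01: RVC < 60%; Pellucia agreement on 05.01.01.01: RVC ≥ 45% → 19% available; preferential 19%. → 19%.
Line B: zinc → 05.01; wire → 05.01.04; hot-rolled → 05.01.04.02. Scheduled 12%. No special measure applies. → 12%.
Line C: stainless steel → 05.02; in bars → 05.02.01; cold-drawn → 05.02.01.01. Scheduled 6%. Dorestad agreement on 05.02.01.03: 05.02.01.01 not covered; anti-dumping (Dorestad, 05.02): +7%; total 6% + 7% = 13%. → 13%.
Line D: stainless steel → 05.02; tubes → 05.02.02; cold-drawn → 05.02.02.02. Scheduled 35%. No special measure applies. → 35%.
Line E: zinc → 05.01; flat-rolled → 05.01.02; hot-rolled → 05.01.02.01. Scheduled 23%. Pellucia agreement on 05.01.01: 05.01.02.01 not covered; Pellucia agreement on 05.01.01.01: 05.01.02.01 not covered. → 23%.
Sum: 19% + 12% + 13% + 35% + 23% = 102%.

102%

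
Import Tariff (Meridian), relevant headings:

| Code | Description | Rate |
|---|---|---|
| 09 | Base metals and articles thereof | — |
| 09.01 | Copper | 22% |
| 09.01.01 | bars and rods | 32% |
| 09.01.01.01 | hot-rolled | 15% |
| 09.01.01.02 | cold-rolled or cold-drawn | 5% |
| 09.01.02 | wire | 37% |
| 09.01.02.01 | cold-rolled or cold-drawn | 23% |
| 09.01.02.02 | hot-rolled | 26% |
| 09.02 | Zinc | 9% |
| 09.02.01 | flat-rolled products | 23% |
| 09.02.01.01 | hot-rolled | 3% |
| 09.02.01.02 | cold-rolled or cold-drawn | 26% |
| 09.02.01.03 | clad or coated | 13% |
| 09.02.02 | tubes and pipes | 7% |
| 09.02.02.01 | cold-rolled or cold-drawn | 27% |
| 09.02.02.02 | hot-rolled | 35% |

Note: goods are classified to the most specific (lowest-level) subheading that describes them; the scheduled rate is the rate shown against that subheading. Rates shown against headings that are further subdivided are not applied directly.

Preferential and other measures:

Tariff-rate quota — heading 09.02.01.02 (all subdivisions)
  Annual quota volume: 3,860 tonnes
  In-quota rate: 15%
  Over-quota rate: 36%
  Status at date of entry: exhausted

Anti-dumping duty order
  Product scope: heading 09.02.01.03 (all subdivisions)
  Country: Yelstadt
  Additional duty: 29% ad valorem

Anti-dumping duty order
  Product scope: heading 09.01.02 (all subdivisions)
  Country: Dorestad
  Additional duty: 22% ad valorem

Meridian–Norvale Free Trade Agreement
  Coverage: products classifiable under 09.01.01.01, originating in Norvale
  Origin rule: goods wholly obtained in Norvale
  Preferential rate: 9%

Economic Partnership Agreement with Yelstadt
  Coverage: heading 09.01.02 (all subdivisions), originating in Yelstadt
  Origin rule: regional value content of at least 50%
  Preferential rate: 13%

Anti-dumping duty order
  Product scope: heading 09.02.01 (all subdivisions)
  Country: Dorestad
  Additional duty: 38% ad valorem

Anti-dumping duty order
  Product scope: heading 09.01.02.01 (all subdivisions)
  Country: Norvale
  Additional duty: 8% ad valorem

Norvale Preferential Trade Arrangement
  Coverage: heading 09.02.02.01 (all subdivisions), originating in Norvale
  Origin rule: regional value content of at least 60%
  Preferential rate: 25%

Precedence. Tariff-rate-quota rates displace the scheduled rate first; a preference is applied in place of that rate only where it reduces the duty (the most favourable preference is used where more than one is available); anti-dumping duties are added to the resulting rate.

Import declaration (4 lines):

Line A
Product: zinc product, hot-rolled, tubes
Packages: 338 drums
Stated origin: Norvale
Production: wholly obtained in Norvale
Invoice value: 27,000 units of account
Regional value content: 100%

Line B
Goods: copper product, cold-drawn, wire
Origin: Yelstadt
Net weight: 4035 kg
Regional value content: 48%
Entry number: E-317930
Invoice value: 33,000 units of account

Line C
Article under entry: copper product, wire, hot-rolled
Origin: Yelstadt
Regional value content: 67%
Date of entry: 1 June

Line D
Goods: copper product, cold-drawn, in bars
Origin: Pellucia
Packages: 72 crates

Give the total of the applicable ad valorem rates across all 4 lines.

Line A: zinc → 09.02; tubes → 09.02.02; hot-rolled → 09.02.02.02. Scheduled 35%. Norvale agreement on 09.01.01.01: 09.02.02.02 not covered; Norvale agreement on 09.02.02.01: 09.02.02.02 not covered. → 35%.
Line B: copper → 09.01; wire → 09.01.02; cold-drawn → 09.01.02.01. Scheduled 23%. Yelstadt agreement on 09.01.02: RVC < 50%. → 23%.
Line C: copper → 09.01; wire → 09.01.02; hot-rolled → 09.01.02.02. Scheduled 26%. Yelstadt agreement on 09.01.02: RVC ≥ 50% → 13% available; preferential 13%. → 13%.
Line D: copper → 09.01; in bars → 09.01.01; cold-drawn → 09.01.01.02. Scheduled 5%. No special measure applies. → 5%.
Sum: 35% + 23% + 13% + 5% = 76%.

76%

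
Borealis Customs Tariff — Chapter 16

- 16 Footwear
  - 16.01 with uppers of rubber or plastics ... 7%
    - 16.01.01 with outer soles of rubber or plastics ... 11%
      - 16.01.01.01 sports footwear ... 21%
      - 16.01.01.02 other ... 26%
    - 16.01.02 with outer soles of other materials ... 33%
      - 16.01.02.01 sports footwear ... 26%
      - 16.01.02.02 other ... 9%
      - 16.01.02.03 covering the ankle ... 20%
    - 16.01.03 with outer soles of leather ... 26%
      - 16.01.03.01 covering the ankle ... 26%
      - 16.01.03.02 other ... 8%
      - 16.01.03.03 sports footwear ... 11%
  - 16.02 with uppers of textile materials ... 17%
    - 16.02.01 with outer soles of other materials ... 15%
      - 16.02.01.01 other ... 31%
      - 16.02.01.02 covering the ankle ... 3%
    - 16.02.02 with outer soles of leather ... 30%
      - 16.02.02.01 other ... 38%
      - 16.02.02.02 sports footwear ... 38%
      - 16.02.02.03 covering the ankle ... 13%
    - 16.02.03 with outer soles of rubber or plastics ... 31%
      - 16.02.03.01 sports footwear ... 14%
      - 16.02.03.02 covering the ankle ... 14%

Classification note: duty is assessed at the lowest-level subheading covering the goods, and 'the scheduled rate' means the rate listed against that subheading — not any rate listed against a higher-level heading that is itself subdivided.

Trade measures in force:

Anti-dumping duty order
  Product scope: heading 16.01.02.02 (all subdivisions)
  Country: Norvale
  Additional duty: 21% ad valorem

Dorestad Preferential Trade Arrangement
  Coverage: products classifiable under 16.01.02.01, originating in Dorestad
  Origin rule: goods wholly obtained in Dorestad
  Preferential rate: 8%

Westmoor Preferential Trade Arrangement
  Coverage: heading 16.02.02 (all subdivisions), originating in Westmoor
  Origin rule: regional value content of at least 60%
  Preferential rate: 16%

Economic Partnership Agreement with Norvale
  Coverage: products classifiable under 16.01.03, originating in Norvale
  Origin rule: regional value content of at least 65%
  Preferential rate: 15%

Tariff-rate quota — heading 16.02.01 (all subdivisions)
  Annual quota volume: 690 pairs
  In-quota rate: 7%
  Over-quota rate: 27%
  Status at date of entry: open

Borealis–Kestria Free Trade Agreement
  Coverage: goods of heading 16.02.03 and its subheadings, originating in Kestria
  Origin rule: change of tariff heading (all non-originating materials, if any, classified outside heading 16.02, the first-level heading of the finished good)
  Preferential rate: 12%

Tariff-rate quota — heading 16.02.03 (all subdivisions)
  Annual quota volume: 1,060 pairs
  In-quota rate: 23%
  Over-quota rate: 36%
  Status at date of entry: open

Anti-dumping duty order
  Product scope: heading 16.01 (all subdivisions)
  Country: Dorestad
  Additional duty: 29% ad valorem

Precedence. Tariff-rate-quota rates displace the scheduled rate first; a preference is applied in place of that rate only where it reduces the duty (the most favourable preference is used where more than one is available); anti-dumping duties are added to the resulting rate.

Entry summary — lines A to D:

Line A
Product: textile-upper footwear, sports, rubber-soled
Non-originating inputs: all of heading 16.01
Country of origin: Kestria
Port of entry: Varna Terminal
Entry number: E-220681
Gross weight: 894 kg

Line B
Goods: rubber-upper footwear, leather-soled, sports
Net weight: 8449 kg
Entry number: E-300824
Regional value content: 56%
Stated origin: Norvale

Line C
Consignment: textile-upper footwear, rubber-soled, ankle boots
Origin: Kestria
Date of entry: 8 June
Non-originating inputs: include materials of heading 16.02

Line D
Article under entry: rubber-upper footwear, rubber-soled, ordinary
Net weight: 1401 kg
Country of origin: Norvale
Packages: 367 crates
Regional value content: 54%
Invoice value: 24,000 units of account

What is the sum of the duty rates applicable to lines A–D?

72%

Line A: textile-upper → 16.02; rubber-soled → 16.02.03; sports → 16.02.03.01. Scheduled 14%. quota on 16.02.03 open → in-quota 23%; Kestria agreement on 16.02.03: CTH met → 12% available; preferential 12%. → 12%.
Line B: rubber-upper → 16.01; leather-soled → 16.01.03; sports → 16.01.03.03. Scheduled 11%. Norvale agreement on 16.01.03: RVC < 65%. → 11%.
Line C: textile-upper → 16.02; rubber-soled → 16.02.03; ankle boots → 16.02.03.02. Scheduled 14%. quota on 16.02.03 open → in-quota 23%; Kestria agreement on 16.02.03: CTH not met. → 23%.
Line D: rubber-upper → 16.01; rubber-soled → 16.01.01; ordinary → 16.01.01.02. Scheduled 26%. Norvale agreement on 16.01.03: 16.01.01.02 not covered. → 26%.
Sum: 12% + 11% + 23% + 26% = 72%.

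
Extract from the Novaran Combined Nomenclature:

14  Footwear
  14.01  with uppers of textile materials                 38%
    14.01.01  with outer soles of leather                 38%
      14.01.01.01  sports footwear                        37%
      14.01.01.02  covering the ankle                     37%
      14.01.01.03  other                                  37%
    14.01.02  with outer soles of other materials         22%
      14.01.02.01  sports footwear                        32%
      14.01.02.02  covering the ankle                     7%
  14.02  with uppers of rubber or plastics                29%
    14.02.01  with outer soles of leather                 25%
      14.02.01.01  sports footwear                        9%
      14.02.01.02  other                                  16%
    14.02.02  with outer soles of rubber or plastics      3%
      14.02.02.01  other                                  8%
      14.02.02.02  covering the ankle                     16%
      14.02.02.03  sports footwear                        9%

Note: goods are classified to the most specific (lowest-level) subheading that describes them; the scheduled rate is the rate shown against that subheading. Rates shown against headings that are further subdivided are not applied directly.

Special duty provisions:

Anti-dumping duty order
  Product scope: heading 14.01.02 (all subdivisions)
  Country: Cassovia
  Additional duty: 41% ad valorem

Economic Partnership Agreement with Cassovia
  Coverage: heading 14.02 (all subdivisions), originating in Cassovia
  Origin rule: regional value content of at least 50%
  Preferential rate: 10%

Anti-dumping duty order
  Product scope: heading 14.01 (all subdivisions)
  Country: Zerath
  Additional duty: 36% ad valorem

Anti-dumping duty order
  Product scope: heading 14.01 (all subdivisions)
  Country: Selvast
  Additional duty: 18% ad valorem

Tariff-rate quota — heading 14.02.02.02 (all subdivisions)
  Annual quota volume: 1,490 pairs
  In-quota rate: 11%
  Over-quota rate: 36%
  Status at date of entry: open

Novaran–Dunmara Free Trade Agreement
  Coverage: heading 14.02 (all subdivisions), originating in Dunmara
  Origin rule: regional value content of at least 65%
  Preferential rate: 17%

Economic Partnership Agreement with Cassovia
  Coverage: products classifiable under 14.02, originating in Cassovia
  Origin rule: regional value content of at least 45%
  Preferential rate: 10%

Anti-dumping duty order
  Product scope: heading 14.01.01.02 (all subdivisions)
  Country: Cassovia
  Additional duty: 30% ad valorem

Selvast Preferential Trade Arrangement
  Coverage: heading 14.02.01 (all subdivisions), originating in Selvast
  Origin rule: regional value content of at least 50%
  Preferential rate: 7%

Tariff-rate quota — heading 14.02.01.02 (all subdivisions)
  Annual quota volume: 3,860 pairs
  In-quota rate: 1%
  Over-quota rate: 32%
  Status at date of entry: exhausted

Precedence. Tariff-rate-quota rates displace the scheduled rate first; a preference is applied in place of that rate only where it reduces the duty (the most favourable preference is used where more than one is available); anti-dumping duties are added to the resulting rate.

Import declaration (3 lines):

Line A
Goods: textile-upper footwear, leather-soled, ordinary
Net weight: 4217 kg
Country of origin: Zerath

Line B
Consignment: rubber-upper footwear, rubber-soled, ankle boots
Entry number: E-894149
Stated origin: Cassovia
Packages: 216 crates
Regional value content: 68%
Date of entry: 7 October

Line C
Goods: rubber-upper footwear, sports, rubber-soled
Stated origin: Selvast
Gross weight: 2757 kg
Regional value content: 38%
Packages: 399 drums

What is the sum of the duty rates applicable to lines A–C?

Line A: textile-upper → 14.01; leather-soled → 14.01.01; ordinary → 14.01.01.03. Scheduled 37%. anti-dumping (Zerath, 14.01): +36%; total 37% + 36% = 73%. → 73%.
Line B: rubber-upper → 14.02; rubber-soled → 14.02.02; ankle boots → 14.02.02.02. Scheduled 16%. quota on 14.02.02.02 open → in-quota 11%; Cassovia agreement on 14.02: RVC ≥ 50% → 10% available; Cassovia agreement on 14.02: RVC ≥ 45% → 10% available; preferential 10%. → 10%.
Line C: rubber-upper → 14.02; rubber-soled → 14.02.02; sports → 14.02.02.03. Scheduled 9%. Selvast agreement on 14.02.01: 14.02.02.03 not covered. → 9%.
Sum: 73% + 10% + 9% = 92%.

92%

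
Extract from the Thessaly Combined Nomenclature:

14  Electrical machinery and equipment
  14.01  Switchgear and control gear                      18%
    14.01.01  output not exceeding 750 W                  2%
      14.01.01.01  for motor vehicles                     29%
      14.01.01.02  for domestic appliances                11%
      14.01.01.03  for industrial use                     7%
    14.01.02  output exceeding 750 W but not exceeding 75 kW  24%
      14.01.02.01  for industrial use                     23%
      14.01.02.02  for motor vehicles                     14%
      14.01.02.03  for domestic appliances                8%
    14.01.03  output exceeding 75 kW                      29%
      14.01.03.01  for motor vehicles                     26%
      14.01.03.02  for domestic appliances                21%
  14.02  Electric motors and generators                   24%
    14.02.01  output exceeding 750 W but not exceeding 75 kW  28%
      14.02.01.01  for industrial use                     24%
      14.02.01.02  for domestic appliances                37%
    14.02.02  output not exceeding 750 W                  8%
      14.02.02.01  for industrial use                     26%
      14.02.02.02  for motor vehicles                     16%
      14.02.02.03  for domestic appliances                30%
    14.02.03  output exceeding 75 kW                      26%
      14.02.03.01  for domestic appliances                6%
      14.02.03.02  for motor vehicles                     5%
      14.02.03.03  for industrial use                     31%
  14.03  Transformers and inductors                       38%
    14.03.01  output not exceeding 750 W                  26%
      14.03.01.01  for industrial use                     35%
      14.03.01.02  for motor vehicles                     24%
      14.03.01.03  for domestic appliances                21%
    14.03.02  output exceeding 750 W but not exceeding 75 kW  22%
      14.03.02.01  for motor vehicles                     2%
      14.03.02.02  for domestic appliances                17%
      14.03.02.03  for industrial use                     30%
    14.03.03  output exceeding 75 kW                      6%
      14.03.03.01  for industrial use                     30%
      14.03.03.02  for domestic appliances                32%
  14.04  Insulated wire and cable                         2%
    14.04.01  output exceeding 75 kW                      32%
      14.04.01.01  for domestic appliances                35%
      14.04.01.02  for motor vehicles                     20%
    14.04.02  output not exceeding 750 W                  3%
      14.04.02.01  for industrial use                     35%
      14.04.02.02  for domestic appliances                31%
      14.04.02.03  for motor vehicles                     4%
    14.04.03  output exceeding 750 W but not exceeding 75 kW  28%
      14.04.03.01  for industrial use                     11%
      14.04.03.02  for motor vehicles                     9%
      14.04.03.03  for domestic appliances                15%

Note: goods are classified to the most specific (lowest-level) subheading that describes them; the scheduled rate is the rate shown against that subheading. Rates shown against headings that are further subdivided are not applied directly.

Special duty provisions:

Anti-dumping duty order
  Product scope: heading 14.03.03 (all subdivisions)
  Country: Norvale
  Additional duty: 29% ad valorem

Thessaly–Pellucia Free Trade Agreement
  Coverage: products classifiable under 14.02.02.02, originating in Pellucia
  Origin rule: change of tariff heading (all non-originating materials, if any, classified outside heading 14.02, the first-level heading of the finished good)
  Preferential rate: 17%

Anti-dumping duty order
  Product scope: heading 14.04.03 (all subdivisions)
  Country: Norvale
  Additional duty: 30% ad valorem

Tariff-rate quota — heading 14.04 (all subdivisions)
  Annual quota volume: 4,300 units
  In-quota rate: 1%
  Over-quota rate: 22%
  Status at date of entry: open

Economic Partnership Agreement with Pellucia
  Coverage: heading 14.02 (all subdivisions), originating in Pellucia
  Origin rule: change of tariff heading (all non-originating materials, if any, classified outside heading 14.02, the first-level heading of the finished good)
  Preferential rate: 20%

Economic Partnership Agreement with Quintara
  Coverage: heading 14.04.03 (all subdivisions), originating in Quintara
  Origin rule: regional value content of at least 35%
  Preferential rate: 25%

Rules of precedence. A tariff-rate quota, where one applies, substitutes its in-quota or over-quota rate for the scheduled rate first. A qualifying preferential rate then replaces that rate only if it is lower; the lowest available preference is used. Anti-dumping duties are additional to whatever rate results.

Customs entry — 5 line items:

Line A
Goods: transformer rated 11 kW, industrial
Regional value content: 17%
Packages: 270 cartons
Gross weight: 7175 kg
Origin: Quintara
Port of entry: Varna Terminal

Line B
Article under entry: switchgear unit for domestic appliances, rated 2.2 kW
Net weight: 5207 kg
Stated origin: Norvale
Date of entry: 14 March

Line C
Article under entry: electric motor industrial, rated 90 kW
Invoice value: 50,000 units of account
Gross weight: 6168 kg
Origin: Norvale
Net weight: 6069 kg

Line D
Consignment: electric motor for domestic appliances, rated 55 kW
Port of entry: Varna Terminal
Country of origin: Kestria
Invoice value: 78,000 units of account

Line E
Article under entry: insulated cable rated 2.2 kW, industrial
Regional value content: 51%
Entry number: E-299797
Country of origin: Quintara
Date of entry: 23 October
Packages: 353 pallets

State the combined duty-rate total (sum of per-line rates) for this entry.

Line A: transformer → 14.03; rated 11 kW → 14.03.02; industrial → 14.03.02.03. Scheduled 30%. Quintara agreement on 14.04.03: 14.03.02.03 not covered. → 30%.
Line B: switchgear unit → 14.01; rated 2.2 kW → 14.01.02; for domestic appliances → 14.01.02.03. Scheduled 8%. No special measure applies. → 8%.
Line C: electric motor → 14.02; rated 90 kW → 14.02.03; industrial → 14.02.03.03. Scheduled 31%. No special measure applies. → 31%.
Line D: electric motor → 14.02; rated 55 kW → 14.02.01; for domestic appliances → 14.02.01.02. Scheduled 37%. No special measure applies. → 37%.
Line E: insulated cable → 14.04; rated 2.2 kW → 14.04.03; industrial → 14.04.03.01. Scheduled 11%. quota on 14.04 open → in-quota 1%; Quintara agreement on 14.04.03: RVC ≥ 35% → 25% available; preference 25% not lower than 1% → no reduction. → 1%.
Sum: 30% + 8% + 31% + 37% + 1% = 107%.

107%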